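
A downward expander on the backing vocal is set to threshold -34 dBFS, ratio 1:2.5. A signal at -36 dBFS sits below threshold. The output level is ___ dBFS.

Undershoot = (-34) − (-36) = 2 dB.
At 1:2.5, that expands to 5 dB under threshold.
Output = -34 − 5 = -39 dBFS.

-39 dBFS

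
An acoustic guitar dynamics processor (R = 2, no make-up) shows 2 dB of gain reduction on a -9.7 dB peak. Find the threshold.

Input is 4 dB above T (since output overshoot × R = input overshoot: (-11.7 − T)·2 = -9.7 − T gives T = -13.7 dB).
Check: -13.7 + (-9.7 − (-13.7))/2 = -13.7 + 2 = -11.7 dB. ✓

-13.7 dB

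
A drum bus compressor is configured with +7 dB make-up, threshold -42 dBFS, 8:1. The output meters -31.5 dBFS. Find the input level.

Before make-up, the level was -31.5 − 7 = -38.5 dBFS.
The compressed level sits -38.5 − (-42) = 3.5 dB over threshold.
Input overshoot = R × output overshoot = 28 dB → input = -42 + 28 = -14 dBFS.

-14 dBFS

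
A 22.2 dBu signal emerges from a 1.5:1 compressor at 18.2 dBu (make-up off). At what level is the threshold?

Gain reduction = 22.2 − 18.2 = 4 dB; output overshoot = GR / (R − 1) = 4 / 0.5 = 8 dB.
Threshold = output − output overshoot = 18.2 − 8 = 10.2 dBu.

10.2 dBu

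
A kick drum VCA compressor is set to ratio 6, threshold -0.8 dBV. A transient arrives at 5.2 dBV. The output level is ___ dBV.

0.2 dBV

5.2 dBV sits 6 dB over threshold.
6:1 compression reduces that to 6/6 = 1 dB over.
Output = -0.8 + 1 = 0.2 dBV.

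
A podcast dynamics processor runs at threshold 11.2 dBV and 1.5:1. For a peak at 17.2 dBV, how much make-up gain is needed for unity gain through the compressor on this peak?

Without make-up, output = threshold + overshoot/1.5 = 11.2 + 4 = 15.2 dBV.
Gap to target: 2 dB.

2 dB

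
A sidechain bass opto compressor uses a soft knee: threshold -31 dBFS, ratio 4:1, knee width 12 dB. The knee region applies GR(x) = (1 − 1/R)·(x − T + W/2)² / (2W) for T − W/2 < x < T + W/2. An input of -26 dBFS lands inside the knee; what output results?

x − T + W/2 = -26 − (-31) + 6 = 11.
GR = (1 − 1/4) × 11² / 24 = 0.75 × 121 / 24 = 3.78125 dB.
Output = -26 − 3.78125 = -29.78125 dBFS.

-29.78125 dBFS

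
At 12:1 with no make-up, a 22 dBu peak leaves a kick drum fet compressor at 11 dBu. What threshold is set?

10 dBu

Input is 12 dB above T (since output overshoot × R = input overshoot: (11 − T)·12 = 22 − T gives T = 10 dBu).
Check: 10 + (22 − 10)/12 = 10 + 1 = 11 dBu. ✓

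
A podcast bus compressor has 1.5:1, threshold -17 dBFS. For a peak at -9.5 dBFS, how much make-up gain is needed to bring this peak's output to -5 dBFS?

7 dB

Overshoot 7.5 dB → 7.5/1.5 = 5 dB after compression, so the compressed level is -17 + 5 = -12 dBFS.
Make-up = target − compressed = -5 − (-12) = 7 dB.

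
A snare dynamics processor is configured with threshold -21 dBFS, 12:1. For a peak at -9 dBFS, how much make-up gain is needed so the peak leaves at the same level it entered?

11 dB

The peak compresses to -21 + 12/12 = -20 dBFS.
To reach -9 dBFS requires -9 − (-20) = 11 dB of make-up.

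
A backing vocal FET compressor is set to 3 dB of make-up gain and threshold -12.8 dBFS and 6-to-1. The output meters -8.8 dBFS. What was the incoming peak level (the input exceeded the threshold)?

-6.8 dBFS

Remove make-up: -8.8 − 3 = -11.8 dBFS.
The compressed level sits -11.8 − (-12.8) = 1 dB over threshold.
Input overshoot = R × output overshoot = 6 dB → input = -12.8 + 6 = -6.8 dBFS.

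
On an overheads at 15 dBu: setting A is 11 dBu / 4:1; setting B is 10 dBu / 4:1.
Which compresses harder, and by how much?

B, by 0.75 dB

A: 4 dB over, compressed to 1 dB over, so 3 dB of GR.
B: 5 dB over, compressed to 1.25 dB over, so 3.75 dB of GR.
B applies 0.75 dB more gain reduction.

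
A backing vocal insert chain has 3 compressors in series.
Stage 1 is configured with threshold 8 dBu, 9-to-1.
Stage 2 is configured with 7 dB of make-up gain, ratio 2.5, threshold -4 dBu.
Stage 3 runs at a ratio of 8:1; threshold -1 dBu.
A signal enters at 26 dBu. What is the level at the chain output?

0.2 dBu

Stage 1: overshoot 18 dB → 18/9 = 2 dB → 10 dBu.
Stage 2: 14 dB above -4 dBu, reduced 2.5:1 to 5.6 dB above → 1.6 dBu; +7 dB make-up → 8.6 dBu.
Stage 3: 9.6 dB above -1 dBu, reduced 8:1 to 1.2 dB above → 0.2 dBu.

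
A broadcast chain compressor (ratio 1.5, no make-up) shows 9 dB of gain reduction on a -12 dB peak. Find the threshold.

Let T be the threshold. Output overshoot = (input overshoot)/R, so -21 − T = (-12 − T)/1.5.
1.5·(-21 − T) = -12 − T → 0.5·T = -31.5 − (-12) = -19.5.
T = -19.5/0.5 = -39 dB.

-39 dB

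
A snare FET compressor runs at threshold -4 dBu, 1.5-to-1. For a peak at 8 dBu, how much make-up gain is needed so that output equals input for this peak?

Without make-up, output = threshold + overshoot/1.5 = -4 + 8 = 4 dBu.
Gap to target: 4 dB.

4 dB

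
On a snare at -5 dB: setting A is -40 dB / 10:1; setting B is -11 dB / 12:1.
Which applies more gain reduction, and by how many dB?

A: GR = 35 − 35/10 = 31.5 dB.
B: GR = 6 − 6/12 = 5.5 dB.
Difference: 26 dB in favour of A.

A, by 26 dB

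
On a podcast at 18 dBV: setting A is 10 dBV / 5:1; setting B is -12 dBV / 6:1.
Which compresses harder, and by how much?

B, by 18.6 dB

A: GR = 8 − 8/5 = 6.4 dB.
B: GR = 30 − 30/6 = 25 dB.
B applies 18.6 dB more gain reduction.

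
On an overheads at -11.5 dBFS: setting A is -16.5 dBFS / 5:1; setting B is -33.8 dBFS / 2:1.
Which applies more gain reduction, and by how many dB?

A: 5 dB over, compressed to 1 dB over, so 4 dB of GR.
B: 22.3 dB over, compressed to 11.15 dB over, so 11.15 dB of GR.
B applies 7.15 dB more gain reduction.

B, by 7.15 dB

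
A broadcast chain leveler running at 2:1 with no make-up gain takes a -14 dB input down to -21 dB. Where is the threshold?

Let T be the threshold. Output overshoot = (input overshoot)/R, so -21 − T = (-14 − T)/2.
2·(-21 − T) = -14 − T → 1·T = -42 − (-14) = -28.
T = -28/1 = -28 dB.

-28 dB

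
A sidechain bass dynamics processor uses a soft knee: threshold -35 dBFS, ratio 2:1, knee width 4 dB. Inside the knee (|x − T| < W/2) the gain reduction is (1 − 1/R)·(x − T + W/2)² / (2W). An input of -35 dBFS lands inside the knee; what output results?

x − T + W/2 = -35 − (-35) + 2 = 2.
GR = (1 − 1/2) × 2² / 8 = 0.5 × 4 / 8 = 0.25 dB.
Output = -35 − 0.25 = -35.25 dBFS.

-35.25 dBFS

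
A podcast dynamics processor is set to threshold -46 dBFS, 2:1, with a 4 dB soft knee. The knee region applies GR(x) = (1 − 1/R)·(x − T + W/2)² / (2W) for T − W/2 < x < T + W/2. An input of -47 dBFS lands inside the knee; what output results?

-47.0625 dBFS

x − T + W/2 = -47 − (-46) + 2 = 1.
GR = (1 − 1/2) × 1² / 8 = 0.5 × 1 / 8 = 0.0625 dB.
Output = -47 − 0.0625 = -47.0625 dBFS.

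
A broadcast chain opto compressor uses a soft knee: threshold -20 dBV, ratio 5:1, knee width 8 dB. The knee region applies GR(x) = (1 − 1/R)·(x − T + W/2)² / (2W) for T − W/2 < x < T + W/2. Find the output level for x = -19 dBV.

x − T + W/2 = -19 − (-20) + 4 = 5.
GR = (1 − 1/5) × 5² / 16 = 0.8 × 25 / 16 = 1.25 dB.
Output = -19 − 1.25 = -20.25 dBV.

-20.25 dBV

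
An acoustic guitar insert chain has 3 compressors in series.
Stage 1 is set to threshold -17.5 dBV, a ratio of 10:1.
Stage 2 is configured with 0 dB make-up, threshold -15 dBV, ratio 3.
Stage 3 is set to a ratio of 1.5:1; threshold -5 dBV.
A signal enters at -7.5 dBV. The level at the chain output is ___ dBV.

-16.5 dBV

Stage 1: overshoot 10 dB → 10/10 = 1 dB → -16.5 dBV.
Stage 2: -16.5 dBV is at or below the -15 dBV threshold — no compression; output -16.5 dBV.
Stage 3: below threshold (-16.5 ≤ -5); passes unchanged; output -16.5 dBV.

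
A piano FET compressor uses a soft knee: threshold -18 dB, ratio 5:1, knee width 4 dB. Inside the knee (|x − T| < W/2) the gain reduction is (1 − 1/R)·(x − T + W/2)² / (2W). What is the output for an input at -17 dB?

-17.9 dB

x − T + W/2 = -17 − (-18) + 2 = 3.
GR = (1 − 1/5) × 3² / 8 = 0.8 × 9 / 8 = 0.9 dB.
Output = -17 − 0.9 = -17.9 dB.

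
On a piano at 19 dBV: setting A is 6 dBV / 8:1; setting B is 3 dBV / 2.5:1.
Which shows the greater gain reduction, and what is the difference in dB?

A: 13 dB over, compressed to 1.625 dB over, so 11.375 dB of GR.
B: 16 dB over, compressed to 6.4 dB over, so 9.6 dB of GR.
A applies 1.775 dB more gain reduction.

A, by 1.775 dB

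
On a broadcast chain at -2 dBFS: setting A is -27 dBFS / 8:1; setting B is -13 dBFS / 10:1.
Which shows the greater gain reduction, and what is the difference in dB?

A, by 11.975 dB

A: GR = 25 − 25/8 = 21.875 dB.
B: GR = 11 − 11/10 = 9.9 dB.
A applies 11.975 dB more gain reduction.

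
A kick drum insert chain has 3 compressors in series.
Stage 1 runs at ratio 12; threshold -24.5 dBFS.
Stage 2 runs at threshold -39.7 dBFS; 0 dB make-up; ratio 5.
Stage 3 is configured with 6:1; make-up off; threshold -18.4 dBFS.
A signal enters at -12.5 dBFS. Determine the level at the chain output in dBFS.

Stage 1: overshoot 12 dB → 12/12 = 1 dB → -23.5 dBFS.
Stage 2: 16.2 dB above -39.7 dBFS, reduced 5:1 to 3.24 dB above → -36.46 dBFS.
Stage 3: -36.46 dBFS ≤ -18.4 dBFS, so stage 3 doesn't engage; output -36.46 dBFS.

-36.46 dBFS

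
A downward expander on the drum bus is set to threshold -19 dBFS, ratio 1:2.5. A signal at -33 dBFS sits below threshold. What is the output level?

Below threshold, a 1:2.5 expander applies gain = (2.5−1)×(T − x) of attenuation.
(2.5−1) × 14 = 21 dB, so output = -33 − 21 = -54 dBFS.

-54 dBFS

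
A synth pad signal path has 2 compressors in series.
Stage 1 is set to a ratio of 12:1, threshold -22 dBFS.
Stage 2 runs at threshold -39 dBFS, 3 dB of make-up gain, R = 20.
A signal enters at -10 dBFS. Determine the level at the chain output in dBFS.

Stage 1: 12 dB above -22 dBFS, reduced 12:1 to 1 dB above → -21 dBFS.
Stage 2: overshoot 18 dB → 18/20 = 0.9 dB → -38.1 dBFS; +3 dB make-up → -35.1 dBFS.

-35.1 dBFS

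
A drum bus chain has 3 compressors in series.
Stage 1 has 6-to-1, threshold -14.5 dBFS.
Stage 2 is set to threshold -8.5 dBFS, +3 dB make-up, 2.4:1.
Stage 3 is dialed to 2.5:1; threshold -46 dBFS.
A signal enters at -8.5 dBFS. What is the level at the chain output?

-31.8 dBFS

Stage 1: -8.5 dBFS is 6 dB over -14.5 dBFS; at 6:1 that becomes 1 dB over, giving -13.5 dBFS.
Stage 2: below threshold (-13.5 ≤ -8.5); passes unchanged; make-up brings it to -10.5 dBFS.
Stage 3: overshoot 35.5 dB → 35.5/2.5 = 14.2 dB → -31.8 dBFS.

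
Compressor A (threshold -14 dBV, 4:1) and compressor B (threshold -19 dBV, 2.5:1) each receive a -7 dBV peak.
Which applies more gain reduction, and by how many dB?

B, by 1.95 dB

A: 7 dB over, compressed to 1.75 dB over, so 5.25 dB of GR.
B: 12 dB over, compressed to 4.8 dB over, so 7.2 dB of GR.
Difference: 1.95 dB in favour of B.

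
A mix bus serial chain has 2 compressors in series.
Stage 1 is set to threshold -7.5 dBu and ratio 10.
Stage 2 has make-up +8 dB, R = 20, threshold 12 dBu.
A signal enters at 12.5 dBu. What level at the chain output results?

Stage 1: 12.5 dBu is 20 dB over -7.5 dBu; at 10:1 that becomes 2 dB over, giving -5.5 dBu.
Stage 2: below threshold (-5.5 ≤ 12); passes unchanged; make-up brings it to 2.5 dBu.

2.5 dBu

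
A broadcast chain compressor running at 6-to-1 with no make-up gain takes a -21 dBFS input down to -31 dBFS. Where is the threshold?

Let T be the threshold. Output overshoot = (input overshoot)/R, so -31 − T = (-21 − T)/6.
6·(-31 − T) = -21 − T → 5·T = -186 − (-21) = -165.
T = -165/5 = -33 dBFS.

-33 dBFS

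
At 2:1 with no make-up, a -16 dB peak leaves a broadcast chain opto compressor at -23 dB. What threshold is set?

-30 dB

Gain reduction = -16 − (-23) = 7 dB; output overshoot = GR / (R − 1) = 7 / 1 = 7 dB.
Threshold = output − output overshoot = -23 − 7 = -30 dB.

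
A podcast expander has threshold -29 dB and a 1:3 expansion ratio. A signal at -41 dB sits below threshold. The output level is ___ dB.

Below threshold, a 1:3 expander applies gain = (3−1)×(T − x) of attenuation.
(3−1) × 12 = 24 dB, so output = -41 − 24 = -65 dB.

-65 dB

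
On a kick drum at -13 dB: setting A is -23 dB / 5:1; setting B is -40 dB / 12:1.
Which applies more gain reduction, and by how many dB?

A: GR = 10 − 10/5 = 8 dB.
B: GR = 27 − 27/12 = 24.75 dB.
B applies 16.75 dB more gain reduction.

B, by 16.75 dB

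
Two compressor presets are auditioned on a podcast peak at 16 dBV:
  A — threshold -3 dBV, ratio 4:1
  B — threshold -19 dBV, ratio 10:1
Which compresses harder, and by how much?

B, by 17.25 dB

A: overshoot 19 dB → output overshoot 4.75 dB → GR 14.25 dB.
B: overshoot 35 dB → output overshoot 3.5 dB → GR 31.5 dB.
Difference: 17.25 dB in favour of B.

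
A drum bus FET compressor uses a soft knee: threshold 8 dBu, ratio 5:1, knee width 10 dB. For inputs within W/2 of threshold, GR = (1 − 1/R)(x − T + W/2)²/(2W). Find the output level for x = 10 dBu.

8.04 dBu

x − T + W/2 = 10 − 8 + 5 = 7.
GR = (1 − 1/5) × 7² / 20 = 0.8 × 49 / 20 = 1.96 dB.
Output = 10 − 1.96 = 8.04 dBu.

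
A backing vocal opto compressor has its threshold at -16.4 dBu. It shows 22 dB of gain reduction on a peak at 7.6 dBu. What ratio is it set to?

12:1

Input overshoot = 7.6 − (-16.4) = 24 dB.
Output overshoot = 24 − 22 = 2 dB.
Ratio = input overshoot / output overshoot = 24 / 2 = 12.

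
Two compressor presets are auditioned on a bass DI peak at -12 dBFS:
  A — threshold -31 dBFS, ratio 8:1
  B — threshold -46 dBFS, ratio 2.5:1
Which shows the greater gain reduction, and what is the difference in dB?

A: 19 dB over, compressed to 2.375 dB over, so 16.625 dB of GR.
B: 34 dB over, compressed to 13.6 dB over, so 20.4 dB of GR.
B applies 3.775 dB more gain reduction.

B, by 3.775 dB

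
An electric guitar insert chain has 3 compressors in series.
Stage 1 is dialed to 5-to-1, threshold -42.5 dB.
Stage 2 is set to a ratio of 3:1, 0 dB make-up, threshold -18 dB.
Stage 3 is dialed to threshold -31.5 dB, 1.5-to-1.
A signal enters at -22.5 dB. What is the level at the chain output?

-38.5 dB

Stage 1: -22.5 dB is 20 dB over -42.5 dB; at 5:1 that becomes 4 dB over, giving -38.5 dB.
Stage 2: below threshold (-38.5 ≤ -18); passes unchanged; output -38.5 dB.
Stage 3: -38.5 dB ≤ -31.5 dB, so stage 3 doesn't engage; output -38.5 dB.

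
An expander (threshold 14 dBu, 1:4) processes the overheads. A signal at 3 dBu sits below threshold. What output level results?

-30 dBu

Below threshold, a 1:4 expander applies gain = (4−1)×(T − x) of attenuation.
(4−1) × 11 = 33 dB, so output = 3 − 33 = -30 dBu.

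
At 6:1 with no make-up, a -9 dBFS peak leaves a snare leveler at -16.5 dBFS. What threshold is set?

-18 dBFS

Gain reduction = -9 − (-16.5) = 7.5 dB; output overshoot = GR / (R − 1) = 7.5 / 5 = 1.5 dB.
Threshold = output − output overshoot = -16.5 − 1.5 = -18 dBFS.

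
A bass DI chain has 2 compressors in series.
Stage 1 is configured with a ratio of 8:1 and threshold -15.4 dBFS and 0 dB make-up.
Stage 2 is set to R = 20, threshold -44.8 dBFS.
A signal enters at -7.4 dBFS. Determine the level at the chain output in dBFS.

Stage 1: -7.4 dBFS is 8 dB over -15.4 dBFS; at 8:1 that becomes 1 dB over, giving -14.4 dBFS.
Stage 2: overshoot 30.4 dB → 30.4/20 = 1.52 dB → -43.28 dBFS.

-43.28 dBFS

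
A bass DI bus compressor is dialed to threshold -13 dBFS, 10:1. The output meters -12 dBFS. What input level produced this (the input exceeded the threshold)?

That's 1 dB above the -13 dBFS threshold.
Before 10:1 compression the overshoot was 1 × 10 = 10 dB, so input = -13 + 10 = -3 dBFS.

-3 dBFS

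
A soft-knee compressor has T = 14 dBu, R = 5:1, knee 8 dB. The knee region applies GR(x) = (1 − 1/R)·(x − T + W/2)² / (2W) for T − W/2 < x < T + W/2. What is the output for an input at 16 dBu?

x − T + W/2 = 16 − 14 + 4 = 6.
GR = (1 − 1/5) × 6² / 16 = 0.8 × 36 / 16 = 1.8 dB.
Output = 16 − 1.8 = 14.2 dBu.

14.2 dBu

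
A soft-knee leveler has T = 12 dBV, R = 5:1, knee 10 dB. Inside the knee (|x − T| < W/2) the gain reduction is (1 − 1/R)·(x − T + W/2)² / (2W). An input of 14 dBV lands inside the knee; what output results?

12.04 dBV

x − T + W/2 = 14 − 12 + 5 = 7.
GR = (1 − 1/5) × 7² / 20 = 0.8 × 49 / 20 = 1.96 dB.
Output = 14 − 1.96 = 12.04 dBV.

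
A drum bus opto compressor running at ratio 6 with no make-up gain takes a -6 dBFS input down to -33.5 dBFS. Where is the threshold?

-39 dBFS

Let T be the threshold. Output overshoot = (input overshoot)/R, so -33.5 − T = (-6 − T)/6.
6·(-33.5 − T) = -6 − T → 5·T = -201 − (-6) = -195.
T = -195/5 = -39 dBFS.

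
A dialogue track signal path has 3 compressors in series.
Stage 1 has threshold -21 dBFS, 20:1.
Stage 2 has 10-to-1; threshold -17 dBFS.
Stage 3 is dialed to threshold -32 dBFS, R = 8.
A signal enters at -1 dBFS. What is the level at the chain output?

-30.5 dBFS

Stage 1: -1 dBFS is 20 dB over -21 dBFS; at 20:1 that becomes 1 dB over, giving -20 dBFS.
Stage 2: -20 dBFS ≤ -17 dBFS, so stage 2 doesn't engage; output -20 dBFS.
Stage 3: overshoot 12 dB → 12/8 = 1.5 dB → -30.5 dBFS.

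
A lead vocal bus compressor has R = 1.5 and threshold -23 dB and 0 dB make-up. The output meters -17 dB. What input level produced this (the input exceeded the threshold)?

-14 dB

Post-compression overshoot = -17 − (-23) = 6 dB.
Before 1.5:1 compression the overshoot was 6 × 1.5 = 9 dB, so input = -23 + 9 = -14 dB.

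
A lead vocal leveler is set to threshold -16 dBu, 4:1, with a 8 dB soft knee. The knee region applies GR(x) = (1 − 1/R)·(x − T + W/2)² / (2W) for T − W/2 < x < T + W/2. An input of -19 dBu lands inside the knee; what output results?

-19.046875 dBu

x − T + W/2 = -19 − (-16) + 4 = 1.
GR = (1 − 1/4) × 1² / 16 = 0.75 × 1 / 16 = 0.046875 dB.
Output = -19 − 0.046875 = -19.046875 dBu.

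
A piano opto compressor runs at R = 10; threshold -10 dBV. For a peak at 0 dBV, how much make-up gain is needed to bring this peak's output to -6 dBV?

Without make-up, output = threshold + overshoot/10 = -10 + 1 = -9 dBV.
Gap to target: 3 dB.

3 dB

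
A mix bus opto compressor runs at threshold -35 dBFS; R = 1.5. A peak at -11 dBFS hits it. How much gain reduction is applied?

8 dB

Overshoot = -11 − (-35) = 24 dB.
A 1.5:1 ratio leaves 16 dB of that excess.
So the signal is attenuated by 24 − 16 = 8 dB.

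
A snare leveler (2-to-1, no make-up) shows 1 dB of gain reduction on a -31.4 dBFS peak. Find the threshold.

Input is 2 dB above T (since output overshoot × R = input overshoot: (-32.4 − T)·2 = -31.4 − T gives T = -33.4 dBFS).
Check: -33.4 + (-31.4 − (-33.4))/2 = -33.4 + 1 = -32.4 dBFS. ✓

-33.4 dBFS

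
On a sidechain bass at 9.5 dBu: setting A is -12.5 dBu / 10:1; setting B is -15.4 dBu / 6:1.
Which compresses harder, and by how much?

B, by 0.95 dB

A: GR = 22 − 22/10 = 19.8 dB.
B: GR = 24.9 − 24.9/6 = 20.75 dB.
B applies 0.95 dB more gain reduction.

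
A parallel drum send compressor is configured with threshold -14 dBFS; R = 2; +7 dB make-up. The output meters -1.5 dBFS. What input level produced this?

Before make-up, the level was -1.5 − 7 = -8.5 dBFS.
That's 5.5 dB above the -14 dBFS threshold.
Input overshoot = R × output overshoot = 11 dB → input = -14 + 11 = -3 dBFS.

-3 dBFS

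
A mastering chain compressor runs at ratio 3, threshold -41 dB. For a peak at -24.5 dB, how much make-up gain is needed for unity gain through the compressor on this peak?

Overshoot 16.5 dB → 16.5/3 = 5.5 dB after compression, so the compressed level is -41 + 5.5 = -35.5 dB.
Make-up = target − compressed = -24.5 − (-35.5) = 11 dB.

11 dB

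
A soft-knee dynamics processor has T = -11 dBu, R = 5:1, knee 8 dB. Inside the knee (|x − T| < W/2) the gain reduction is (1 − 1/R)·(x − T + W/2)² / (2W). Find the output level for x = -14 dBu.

x − T + W/2 = -14 − (-11) + 4 = 1.
GR = (1 − 1/5) × 1² / 16 = 0.8 × 1 / 16 = 0.05 dB.
Output = -14 − 0.05 = -14.05 dBu.

-14.05 dBu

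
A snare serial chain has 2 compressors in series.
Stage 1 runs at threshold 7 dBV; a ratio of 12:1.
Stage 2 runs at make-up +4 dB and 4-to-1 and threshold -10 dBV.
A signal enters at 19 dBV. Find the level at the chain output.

-1.5 dBV

Stage 1: 12 dB above 7 dBV, reduced 12:1 to 1 dB above → 8 dBV.
Stage 2: 18 dB above -10 dBV, reduced 4:1 to 4.5 dB above → -5.5 dBV; +4 dB make-up → -1.5 dBV.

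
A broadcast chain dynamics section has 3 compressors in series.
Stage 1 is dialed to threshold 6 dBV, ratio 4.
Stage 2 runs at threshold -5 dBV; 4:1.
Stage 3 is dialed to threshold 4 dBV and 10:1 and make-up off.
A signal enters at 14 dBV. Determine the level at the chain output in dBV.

-1.75 dBV

Stage 1: 14 dBV is 8 dB over 6 dBV; at 4:1 that becomes 2 dB over, giving 8 dBV.
Stage 2: 13 dB above -5 dBV, reduced 4:1 to 3.25 dB above → -1.75 dBV.
Stage 3: -1.75 dBV is at or below the 4 dBV threshold — no compression; output -1.75 dBV.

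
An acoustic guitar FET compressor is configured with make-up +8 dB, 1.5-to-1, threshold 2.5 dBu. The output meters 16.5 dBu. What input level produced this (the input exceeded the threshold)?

Stripping the +8 dB make-up gives 8.5 dBu at the gain stage.
That's 6 dB above the 2.5 dBu threshold.
Undo the ratio: input overshoot = 6 × 1.5 = 9 dB, giving input = 11.5 dBu.

11.5 dBu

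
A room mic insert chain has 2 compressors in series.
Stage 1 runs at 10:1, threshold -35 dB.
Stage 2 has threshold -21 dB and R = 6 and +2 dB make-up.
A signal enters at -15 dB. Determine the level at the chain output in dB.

-31 dB

Stage 1: overshoot 20 dB → 20/10 = 2 dB → -33 dB.
Stage 2: -33 dB ≤ -21 dB, so stage 2 doesn't engage; make-up brings it to -31 dB.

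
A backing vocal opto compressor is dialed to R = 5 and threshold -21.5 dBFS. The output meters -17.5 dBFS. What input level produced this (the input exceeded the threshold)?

-1.5 dBFS

That's 4 dB above the -21.5 dBFS threshold.
Before 5:1 compression the overshoot was 4 × 5 = 20 dB, so input = -21.5 + 20 = -1.5 dBFS.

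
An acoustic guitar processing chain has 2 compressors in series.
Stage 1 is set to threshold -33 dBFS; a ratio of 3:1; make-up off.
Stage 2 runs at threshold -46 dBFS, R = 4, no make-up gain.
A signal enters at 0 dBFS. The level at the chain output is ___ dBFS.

Stage 1: overshoot 33 dB → 33/3 = 11 dB → -22 dBFS.
Stage 2: -22 dBFS is 24 dB over -46 dBFS; at 4:1 that becomes 6 dB over, giving -40 dBFS.

-40 dBFS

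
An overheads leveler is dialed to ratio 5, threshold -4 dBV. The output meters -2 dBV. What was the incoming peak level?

6 dBV

Post-compression overshoot = -2 − (-4) = 2 dB.
Before 5:1 compression the overshoot was 2 × 5 = 10 dB, so input = -4 + 10 = 6 dBV.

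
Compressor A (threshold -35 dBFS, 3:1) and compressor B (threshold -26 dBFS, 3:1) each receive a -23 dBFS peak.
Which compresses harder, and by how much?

A: overshoot 12 dB → output overshoot 4 dB → GR 8 dB.
B: overshoot 3 dB → output overshoot 1 dB → GR 2 dB.
A reduces 6 dB more.

A, by 6 dB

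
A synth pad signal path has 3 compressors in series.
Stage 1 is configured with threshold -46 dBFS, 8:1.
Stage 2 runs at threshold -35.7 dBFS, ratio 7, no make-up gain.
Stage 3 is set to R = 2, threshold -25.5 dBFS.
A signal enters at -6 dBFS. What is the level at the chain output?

-41 dBFS

Stage 1: 40 dB above -46 dBFS, reduced 8:1 to 5 dB above → -41 dBFS.
Stage 2: below threshold (-41 ≤ -35.7); passes unchanged; output -41 dBFS.
Stage 3: -41 dBFS ≤ -25.5 dBFS, so stage 3 doesn't engage; output -41 dBFS.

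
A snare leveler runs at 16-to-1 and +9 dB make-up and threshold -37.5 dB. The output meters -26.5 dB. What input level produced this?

-5.5 dB

Stripping the +9 dB make-up gives -35.5 dB at the gain stage.
Post-compression overshoot = -35.5 − (-37.5) = 2 dB.
Input overshoot = R × output overshoot = 32 dB → input = -37.5 + 32 = -5.5 dB.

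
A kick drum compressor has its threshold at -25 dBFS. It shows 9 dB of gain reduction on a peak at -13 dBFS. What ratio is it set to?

Input overshoot = -13 − (-25) = 12 dB.
Output overshoot = 12 − 9 = 3 dB.
Ratio = input overshoot / output overshoot = 12 / 3 = 4.

4:1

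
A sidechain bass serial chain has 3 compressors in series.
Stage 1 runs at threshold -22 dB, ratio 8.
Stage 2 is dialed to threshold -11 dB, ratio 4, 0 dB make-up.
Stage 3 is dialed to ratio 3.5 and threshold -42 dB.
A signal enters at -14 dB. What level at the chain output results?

-36 dB

Stage 1: overshoot 8 dB → 8/8 = 1 dB → -21 dB.
Stage 2: below threshold (-21 ≤ -11); passes unchanged; output -21 dB.
Stage 3: -21 dB is 21 dB over -42 dB; at 3.5:1 that becomes 6 dB over, giving -36 dB.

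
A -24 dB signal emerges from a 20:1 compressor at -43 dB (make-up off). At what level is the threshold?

-44 dB

Let T be the threshold. Output overshoot = (input overshoot)/R, so -43 − T = (-24 − T)/20.
20·(-43 − T) = -24 − T → 19·T = -860 − (-24) = -836.
T = -836/19 = -44 dB.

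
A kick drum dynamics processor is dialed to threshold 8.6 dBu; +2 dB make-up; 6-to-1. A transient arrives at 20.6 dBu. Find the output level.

12.6 dBu

20.6 dBu sits 12 dB over threshold.
At 6:1 the overshoot is divided by 6, leaving 2 dB above threshold.
Output = 8.6 + 2 = 10.6 dBu; make-up adds 2 dB, giving 12.6 dBu.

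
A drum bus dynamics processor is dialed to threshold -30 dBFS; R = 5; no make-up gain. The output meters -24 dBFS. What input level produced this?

0 dBFS

The compressed level sits -24 − (-30) = 6 dB over threshold.
Undo the ratio: input overshoot = 6 × 5 = 30 dB, giving input = 0 dBFS.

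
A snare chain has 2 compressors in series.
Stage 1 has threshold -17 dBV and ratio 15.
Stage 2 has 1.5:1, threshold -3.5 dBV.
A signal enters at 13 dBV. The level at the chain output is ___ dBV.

-15 dBV

Stage 1: 13 dBV is 30 dB over -17 dBV; at 15:1 that becomes 2 dB over, giving -15 dBV.
Stage 2: -15 dBV ≤ -3.5 dBV, so stage 2 doesn't engage; output -15 dBV.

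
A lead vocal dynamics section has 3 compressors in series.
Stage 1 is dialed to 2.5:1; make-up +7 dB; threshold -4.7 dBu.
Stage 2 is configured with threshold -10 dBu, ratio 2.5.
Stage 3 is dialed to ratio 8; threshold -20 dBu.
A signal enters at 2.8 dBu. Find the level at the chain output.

-17.985 dBu

Stage 1: overshoot 7.5 dB → 7.5/2.5 = 3 dB → -1.7 dBu; +7 dB make-up → 5.3 dBu.
Stage 2: overshoot 15.3 dB → 15.3/2.5 = 6.12 dB → -3.88 dBu.
Stage 3: overshoot 16.12 dB → 16.12/8 = 2.015 dB → -17.985 dBu.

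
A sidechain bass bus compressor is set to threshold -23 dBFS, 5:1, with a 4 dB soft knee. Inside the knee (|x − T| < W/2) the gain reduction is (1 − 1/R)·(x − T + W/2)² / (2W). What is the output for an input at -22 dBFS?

-22.9 dBFS

x − T + W/2 = -22 − (-23) + 2 = 3.
GR = (1 − 1/5) × 3² / 8 = 0.8 × 9 / 8 = 0.9 dB.
Output = -22 − 0.9 = -22.9 dBFS.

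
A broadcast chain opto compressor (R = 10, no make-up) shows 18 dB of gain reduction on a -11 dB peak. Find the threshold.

-31 dB

Gain reduction = -11 − (-29) = 18 dB; output overshoot = GR / (R − 1) = 18 / 9 = 2 dB.
Threshold = output − output overshoot = -29 − 2 = -31 dB.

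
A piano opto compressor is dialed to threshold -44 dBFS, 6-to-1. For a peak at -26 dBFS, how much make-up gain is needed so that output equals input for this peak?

Without make-up, output = threshold + overshoot/6 = -44 + 3 = -41 dBFS.
Gap to target: 15 dB.

15 dB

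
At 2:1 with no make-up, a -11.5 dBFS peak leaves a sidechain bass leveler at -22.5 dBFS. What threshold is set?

Let T be the threshold. Output overshoot = (input overshoot)/R, so -22.5 − T = (-11.5 − T)/2.
2·(-22.5 − T) = -11.5 − T → 1·T = -45 − (-11.5) = -33.5.
T = -33.5/1 = -33.5 dBFS.

-33.5 dBFS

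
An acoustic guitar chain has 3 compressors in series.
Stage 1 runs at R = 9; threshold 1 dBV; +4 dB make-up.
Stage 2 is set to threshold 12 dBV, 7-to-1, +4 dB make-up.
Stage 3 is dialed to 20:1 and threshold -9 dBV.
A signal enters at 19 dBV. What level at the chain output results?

Stage 1: 18 dB above 1 dBV, reduced 9:1 to 2 dB above → 3 dBV; +4 dB make-up → 7 dBV.
Stage 2: 7 dBV ≤ 12 dBV, so stage 2 doesn't engage; make-up brings it to 11 dBV.
Stage 3: overshoot 20 dB → 20/20 = 1 dB → -8 dBV.

-8 dBV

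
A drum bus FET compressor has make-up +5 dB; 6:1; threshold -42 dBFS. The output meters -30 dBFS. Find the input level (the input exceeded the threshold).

0 dBFS

Remove make-up: -30 − 5 = -35 dBFS.
That's 7 dB above the -42 dBFS threshold.
Input overshoot = R × output overshoot = 42 dB → input = -42 + 42 = 0 dBFS.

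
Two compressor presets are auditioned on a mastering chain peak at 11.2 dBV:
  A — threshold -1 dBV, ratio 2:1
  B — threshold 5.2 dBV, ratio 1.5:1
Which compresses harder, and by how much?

A: 12.2 dB over, compressed to 6.1 dB over, so 6.1 dB of GR.
B: 6 dB over, compressed to 4 dB over, so 2 dB of GR.
Difference: 4.1 dB in favour of A.

A, by 4.1 dB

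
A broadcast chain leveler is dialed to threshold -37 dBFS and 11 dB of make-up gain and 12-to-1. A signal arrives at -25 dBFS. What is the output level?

-25 dBFS

Overshoot: -25 − (-37) = 12 dB.
12:1 compression reduces that to 12/12 = 1 dB over.
Output = -37 + 1 = -36 dBFS; make-up adds 11 dB, giving -25 dBFS.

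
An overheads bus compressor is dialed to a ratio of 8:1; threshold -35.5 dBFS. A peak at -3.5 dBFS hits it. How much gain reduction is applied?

Overshoot = -3.5 − (-35.5) = 32 dB.
A 8:1 ratio leaves 4 dB of that excess.
So the signal is attenuated by 32 − 4 = 28 dB.

28 dB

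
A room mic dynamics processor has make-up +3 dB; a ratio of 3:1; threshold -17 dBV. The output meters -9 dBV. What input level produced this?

Stripping the +3 dB make-up gives -12 dBV at the gain stage.
That's 5 dB above the -17 dBV threshold.
Before 3:1 compression the overshoot was 5 × 3 = 15 dB, so input = -17 + 15 = -2 dBV.

-2 dBV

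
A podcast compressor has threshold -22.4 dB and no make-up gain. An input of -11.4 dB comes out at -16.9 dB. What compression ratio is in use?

Input overshoot = -11.4 − (-22.4) = 11 dB; output overshoot = -16.9 − (-22.4) = 5.5 dB.
Ratio = 11 / 5.5 = 2.

2:1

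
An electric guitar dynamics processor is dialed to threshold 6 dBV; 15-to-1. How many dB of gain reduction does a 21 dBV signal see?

The signal is 15 dB above threshold.
At 15:1, output sits 15/15 = 1 dB above threshold.
GR = overshoot in − overshoot out = 15 − 1 = 14 dB.

14 dB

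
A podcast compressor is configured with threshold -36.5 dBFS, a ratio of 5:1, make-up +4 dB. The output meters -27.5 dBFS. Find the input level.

-11.5 dBFS

Stripping the +4 dB make-up gives -31.5 dBFS at the gain stage.
That's 5 dB above the -36.5 dBFS threshold.
Undo the ratio: input overshoot = 5 × 5 = 25 dB, giving input = -11.5 dBFS.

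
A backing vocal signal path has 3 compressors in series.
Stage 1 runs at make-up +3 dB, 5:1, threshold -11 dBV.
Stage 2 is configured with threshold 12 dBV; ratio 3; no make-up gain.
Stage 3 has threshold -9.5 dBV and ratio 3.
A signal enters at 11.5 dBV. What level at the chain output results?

Stage 1: 11.5 dBV is 22.5 dB over -11 dBV; at 5:1 that becomes 4.5 dB over, giving -6.5 dBV; +3 dB make-up → -3.5 dBV.
Stage 2: -3.5 dBV is at or below the 12 dBV threshold — no compression; output -3.5 dBV.
Stage 3: overshoot 6 dB → 6/3 = 2 dB → -7.5 dBV.

-7.5 dBV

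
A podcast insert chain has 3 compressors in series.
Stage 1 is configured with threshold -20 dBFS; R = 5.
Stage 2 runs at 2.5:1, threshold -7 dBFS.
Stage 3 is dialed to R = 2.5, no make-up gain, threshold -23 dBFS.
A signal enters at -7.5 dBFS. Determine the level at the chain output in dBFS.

Stage 1: 12.5 dB above -20 dBFS, reduced 5:1 to 2.5 dB above → -17.5 dBFS.
Stage 2: below threshold (-17.5 ≤ -7); passes unchanged; output -17.5 dBFS.
Stage 3: overshoot 5.5 dB → 5.5/2.5 = 2.2 dB → -20.8 dBFS.

-20.8 dBFS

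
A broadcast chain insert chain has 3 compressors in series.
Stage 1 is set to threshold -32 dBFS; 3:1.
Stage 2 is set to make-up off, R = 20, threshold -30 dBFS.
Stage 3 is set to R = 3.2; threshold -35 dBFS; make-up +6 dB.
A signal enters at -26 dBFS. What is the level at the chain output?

Stage 1: -26 dBFS is 6 dB over -32 dBFS; at 3:1 that becomes 2 dB over, giving -30 dBFS.
Stage 2: -30 dBFS ≤ -30 dBFS, so stage 2 doesn't engage; output -30 dBFS.
Stage 3: -30 dBFS is 5 dB over -35 dBFS; at 3.2:1 that becomes 1.5625 dB over, giving -33.4375 dBFS; +6 dB make-up → -27.4375 dBFS.

-27.4375 dBFS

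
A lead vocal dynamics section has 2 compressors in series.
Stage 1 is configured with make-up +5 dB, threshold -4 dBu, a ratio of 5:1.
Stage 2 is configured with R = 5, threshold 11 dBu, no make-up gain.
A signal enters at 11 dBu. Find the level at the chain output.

4 dBu

Stage 1: overshoot 15 dB → 15/5 = 3 dB → -1 dBu; +5 dB make-up → 4 dBu.
Stage 2: 4 dBu is at or below the 11 dBu threshold — no compression; output 4 dBu.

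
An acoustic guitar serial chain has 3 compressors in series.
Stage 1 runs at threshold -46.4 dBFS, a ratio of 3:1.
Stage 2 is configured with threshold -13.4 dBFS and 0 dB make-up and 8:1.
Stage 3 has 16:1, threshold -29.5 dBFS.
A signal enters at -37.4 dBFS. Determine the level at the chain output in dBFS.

-43.4 dBFS

Stage 1: 9 dB above -46.4 dBFS, reduced 3:1 to 3 dB above → -43.4 dBFS.
Stage 2: -43.4 dBFS ≤ -13.4 dBFS, so stage 2 doesn't engage; output -43.4 dBFS.
Stage 3: -43.4 dBFS ≤ -29.5 dBFS, so stage 3 doesn't engage; output -43.4 dBFS.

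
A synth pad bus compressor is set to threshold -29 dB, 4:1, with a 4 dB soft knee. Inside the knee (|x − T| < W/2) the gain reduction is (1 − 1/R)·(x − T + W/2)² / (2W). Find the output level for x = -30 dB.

x − T + W/2 = -30 − (-29) + 2 = 1.
GR = (1 − 1/4) × 1² / 8 = 0.75 × 1 / 8 = 0.09375 dB.
Output = -30 − 0.09375 = -30.09375 dB.

-30.09375 dB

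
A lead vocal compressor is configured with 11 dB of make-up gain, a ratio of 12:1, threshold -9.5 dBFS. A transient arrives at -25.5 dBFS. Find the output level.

-25.5 dBFS is 16 dB below the -9.5 dBFS threshold, so no gain reduction is applied.
Make-up gain adds 11 dB: -25.5 + 11 = -14.5 dBFS.

-14.5 dBFS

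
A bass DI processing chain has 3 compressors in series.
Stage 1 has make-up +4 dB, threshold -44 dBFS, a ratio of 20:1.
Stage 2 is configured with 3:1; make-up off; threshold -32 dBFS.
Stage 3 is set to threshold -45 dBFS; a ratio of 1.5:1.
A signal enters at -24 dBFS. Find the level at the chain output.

-41 dBFS

Stage 1: -24 dBFS is 20 dB over -44 dBFS; at 20:1 that becomes 1 dB over, giving -43 dBFS; +4 dB make-up → -39 dBFS.
Stage 2: -39 dBFS is at or below the -32 dBFS threshold — no compression; output -39 dBFS.
Stage 3: overshoot 6 dB → 6/1.5 = 4 dB → -41 dBFS.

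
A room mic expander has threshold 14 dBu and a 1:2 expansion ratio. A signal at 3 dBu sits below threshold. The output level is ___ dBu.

Undershoot = 14 − 3 = 11 dB.
At 1:2, that expands to 22 dB under threshold.
Output = 14 − 22 = -8 dBu.

-8 dBu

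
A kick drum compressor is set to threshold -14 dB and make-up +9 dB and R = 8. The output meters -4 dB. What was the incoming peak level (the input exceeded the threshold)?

-6 dB

Stripping the +9 dB make-up gives -13 dB at the gain stage.
That's 1 dB above the -14 dB threshold.
Undo the ratio: input overshoot = 1 × 8 = 8 dB, giving input = -6 dB.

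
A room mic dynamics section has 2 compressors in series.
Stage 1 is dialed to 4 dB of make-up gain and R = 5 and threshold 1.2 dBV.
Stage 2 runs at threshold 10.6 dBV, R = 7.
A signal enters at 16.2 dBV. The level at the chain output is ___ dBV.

8.2 dBV

Stage 1: overshoot 15 dB → 15/5 = 3 dB → 4.2 dBV; +4 dB make-up → 8.2 dBV.
Stage 2: below threshold (8.2 ≤ 10.6); passes unchanged; output 8.2 dBV.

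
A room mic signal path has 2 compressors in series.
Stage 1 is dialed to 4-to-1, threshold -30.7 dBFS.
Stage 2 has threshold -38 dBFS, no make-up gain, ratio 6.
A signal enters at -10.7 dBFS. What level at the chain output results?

Stage 1: -10.7 dBFS is 20 dB over -30.7 dBFS; at 4:1 that becomes 5 dB over, giving -25.7 dBFS.
Stage 2: 12.3 dB above -38 dBFS, reduced 6:1 to 2.05 dB above → -35.95 dBFS.

-35.95 dBFS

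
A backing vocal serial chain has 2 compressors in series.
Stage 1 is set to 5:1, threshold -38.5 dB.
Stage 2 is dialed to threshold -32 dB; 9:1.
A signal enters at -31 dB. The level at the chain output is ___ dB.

Stage 1: 7.5 dB above -38.5 dB, reduced 5:1 to 1.5 dB above → -37 dB.
Stage 2: below threshold (-37 ≤ -32); passes unchanged; output -37 dB.

-37 dB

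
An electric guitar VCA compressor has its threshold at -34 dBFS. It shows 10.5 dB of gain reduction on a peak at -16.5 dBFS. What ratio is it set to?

Input overshoot = -16.5 − (-34) = 17.5 dB.
Output overshoot = 17.5 − 10.5 = 7 dB.
Ratio = input overshoot / output overshoot = 17.5 / 7 = 2.5.

2.5:1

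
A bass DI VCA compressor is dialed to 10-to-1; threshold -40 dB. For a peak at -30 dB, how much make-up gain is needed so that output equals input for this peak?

9 dB

The peak compresses to -40 + 10/10 = -39 dB.
To reach -30 dB requires -30 − (-39) = 9 dB of make-up.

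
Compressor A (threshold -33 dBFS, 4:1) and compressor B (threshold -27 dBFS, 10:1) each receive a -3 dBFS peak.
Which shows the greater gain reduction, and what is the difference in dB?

A, by 0.9 dB

A: 30 dB over, compressed to 7.5 dB over, so 22.5 dB of GR.
B: 24 dB over, compressed to 2.4 dB over, so 21.6 dB of GR.
A reduces 0.9 dB more.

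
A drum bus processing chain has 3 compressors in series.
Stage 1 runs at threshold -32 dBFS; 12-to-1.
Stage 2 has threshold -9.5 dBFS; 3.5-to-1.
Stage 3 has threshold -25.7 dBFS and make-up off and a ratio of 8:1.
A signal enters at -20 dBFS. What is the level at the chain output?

Stage 1: -20 dBFS is 12 dB over -32 dBFS; at 12:1 that becomes 1 dB over, giving -31 dBFS.
Stage 2: below threshold (-31 ≤ -9.5); passes unchanged; output -31 dBFS.
Stage 3: -31 dBFS ≤ -25.7 dBFS, so stage 3 doesn't engage; output -31 dBFS.

-31 dBFS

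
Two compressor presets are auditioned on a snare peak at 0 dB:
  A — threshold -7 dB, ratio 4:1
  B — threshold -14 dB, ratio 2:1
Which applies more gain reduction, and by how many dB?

A: GR = 7 − 7/4 = 5.25 dB.
B: GR = 14 − 14/2 = 7 dB.
B applies 1.75 dB more gain reduction.

B, by 1.75 dB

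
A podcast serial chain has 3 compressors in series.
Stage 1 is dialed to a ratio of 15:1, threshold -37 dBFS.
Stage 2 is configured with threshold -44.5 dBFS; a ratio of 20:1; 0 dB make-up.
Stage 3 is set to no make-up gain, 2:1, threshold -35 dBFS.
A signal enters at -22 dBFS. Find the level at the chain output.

Stage 1: overshoot 15 dB → 15/15 = 1 dB → -36 dBFS.
Stage 2: 8.5 dB above -44.5 dBFS, reduced 20:1 to 0.425 dB above → -44.075 dBFS.
Stage 3: below threshold (-44.075 ≤ -35); passes unchanged; output -44.075 dBFS.

-44.075 dBFS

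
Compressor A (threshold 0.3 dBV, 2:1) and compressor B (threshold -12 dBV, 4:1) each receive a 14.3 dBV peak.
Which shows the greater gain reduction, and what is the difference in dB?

A: 14 dB over, compressed to 7 dB over, so 7 dB of GR.
B: 26.3 dB over, compressed to 6.575 dB over, so 19.725 dB of GR.
B reduces 12.725 dB more.

B, by 12.725 dB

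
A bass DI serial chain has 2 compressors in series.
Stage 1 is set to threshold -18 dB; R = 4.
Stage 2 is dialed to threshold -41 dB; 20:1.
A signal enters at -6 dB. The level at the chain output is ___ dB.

Stage 1: overshoot 12 dB → 12/4 = 3 dB → -15 dB.
Stage 2: overshoot 26 dB → 26/20 = 1.3 dB → -39.7 dB.

-39.7 dB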